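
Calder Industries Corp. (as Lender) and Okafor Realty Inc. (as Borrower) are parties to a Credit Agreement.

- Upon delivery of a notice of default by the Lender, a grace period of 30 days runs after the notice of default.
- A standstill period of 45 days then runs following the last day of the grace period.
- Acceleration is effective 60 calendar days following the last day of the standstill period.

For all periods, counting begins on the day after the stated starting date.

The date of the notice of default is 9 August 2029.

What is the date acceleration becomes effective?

The last day of the grace period: 9 August 2029 + 30 days = 8 September 2029.
Adding 45 calendar days to 8 September 2029 gives 23 October 2029, which is the last day of the standstill period.
The date acceleration becomes effective: 23 October 2029 + 60 days = 22 December 2029.

22 December 2029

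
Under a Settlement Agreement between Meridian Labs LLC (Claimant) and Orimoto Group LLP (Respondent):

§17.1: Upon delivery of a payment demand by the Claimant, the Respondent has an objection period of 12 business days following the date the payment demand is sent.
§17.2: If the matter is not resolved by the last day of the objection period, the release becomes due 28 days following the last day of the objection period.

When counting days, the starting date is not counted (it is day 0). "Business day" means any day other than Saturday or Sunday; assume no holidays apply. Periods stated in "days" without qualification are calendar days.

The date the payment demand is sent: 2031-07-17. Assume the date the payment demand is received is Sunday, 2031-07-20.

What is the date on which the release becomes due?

2031-09-01

The last day of the objection period: 12 business days after Thursday, 2031-07-17, skipping weekends — Jul 18, Jul 21, Jul 22, Jul 23, …, Jul 31, Aug 1, Aug 4 — lands on Monday, 2031-08-04.
The date on which the release becomes due: 2031-08-04 + 28 days = 2031-09-01.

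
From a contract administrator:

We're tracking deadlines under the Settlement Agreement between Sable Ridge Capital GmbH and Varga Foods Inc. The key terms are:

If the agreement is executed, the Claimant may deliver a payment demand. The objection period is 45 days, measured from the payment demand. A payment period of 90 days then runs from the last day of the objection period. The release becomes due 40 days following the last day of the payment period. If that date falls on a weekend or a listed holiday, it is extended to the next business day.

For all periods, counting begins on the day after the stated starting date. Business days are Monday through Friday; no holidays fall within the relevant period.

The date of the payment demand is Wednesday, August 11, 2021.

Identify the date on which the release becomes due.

February 2, 2022

The last day of the objection period: 45 calendar days after August 11, 2021 is September 25, 2021.
Adding 90 calendar days to September 25, 2021 gives December 24, 2021, which is the last day of the payment period.
The date on which the release becomes due: 40 calendar days after December 24, 2021 is February 2, 2022. February 2, 2022 is a Wednesday, so no roll-forward applies.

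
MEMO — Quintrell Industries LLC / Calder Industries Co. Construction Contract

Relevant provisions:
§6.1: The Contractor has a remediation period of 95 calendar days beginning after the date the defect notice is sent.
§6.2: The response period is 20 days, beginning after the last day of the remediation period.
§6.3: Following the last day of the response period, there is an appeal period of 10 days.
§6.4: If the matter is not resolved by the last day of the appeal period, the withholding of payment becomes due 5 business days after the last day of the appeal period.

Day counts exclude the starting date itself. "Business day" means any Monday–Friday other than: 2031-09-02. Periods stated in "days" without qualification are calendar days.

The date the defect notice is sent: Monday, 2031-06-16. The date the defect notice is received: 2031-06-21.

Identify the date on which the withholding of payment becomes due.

Adding 95 calendar days to 2031-06-16 gives 2031-09-19, which is the last day of the remediation period.
Adding 20 calendar days to 2031-09-19 gives 2031-10-09, which is the last day of the response period.
Adding 10 calendar days to 2031-10-09 gives 2031-10-19, which is the last day of the appeal period.
From Sunday, 2031-10-19, 5 business days (Oct 20, Oct 21, Oct 22, Oct 23, Oct 24, skipping weekends) brings us to Friday, 2031-10-24, which is the date on which the withholding of payment becomes due.

2031-10-24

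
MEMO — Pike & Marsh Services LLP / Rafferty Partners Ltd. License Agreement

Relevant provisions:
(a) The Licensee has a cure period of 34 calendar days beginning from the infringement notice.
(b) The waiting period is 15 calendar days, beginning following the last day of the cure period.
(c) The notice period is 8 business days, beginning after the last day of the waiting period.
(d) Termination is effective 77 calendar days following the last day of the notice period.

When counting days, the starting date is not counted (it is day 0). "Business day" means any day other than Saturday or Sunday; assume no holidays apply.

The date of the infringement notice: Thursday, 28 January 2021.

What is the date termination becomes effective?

The last day of the cure period: 34 calendar days after 28 January 2021 is 3 March 2021.
The last day of the waiting period: 15 calendar days after 3 March 2021 is 18 March 2021.
The last day of the notice period: counting 8 business days from Thursday, 18 March 2021 (Mar 19, Mar 22, Mar 23, Mar 24, Mar 25, Mar 26, Mar 29, Mar 30, skipping weekends) reaches Tuesday, 30 March 2021.
The date termination becomes effective: 30 March 2021 + 77 days = 15 June 2021.

15 June 2021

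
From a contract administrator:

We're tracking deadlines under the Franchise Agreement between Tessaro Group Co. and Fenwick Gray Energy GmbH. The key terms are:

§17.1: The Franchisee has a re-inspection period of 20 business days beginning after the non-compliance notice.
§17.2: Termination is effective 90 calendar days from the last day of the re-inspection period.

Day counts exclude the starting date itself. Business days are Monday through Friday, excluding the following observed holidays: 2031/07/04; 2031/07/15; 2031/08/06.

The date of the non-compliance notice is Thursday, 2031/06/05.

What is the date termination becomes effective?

2031/10/01

The last day of the re-inspection period: 20 business days after Thursday, 2031/06/05, skipping weekends — Jun 6, Jun 9, Jun 10, Jun 11, …, Jul 1, Jul 2, Jul 3 — lands on Thursday, 2031/07/03.
The date termination becomes effective: 90 calendar days after 2031/07/03 is 2031/10/01.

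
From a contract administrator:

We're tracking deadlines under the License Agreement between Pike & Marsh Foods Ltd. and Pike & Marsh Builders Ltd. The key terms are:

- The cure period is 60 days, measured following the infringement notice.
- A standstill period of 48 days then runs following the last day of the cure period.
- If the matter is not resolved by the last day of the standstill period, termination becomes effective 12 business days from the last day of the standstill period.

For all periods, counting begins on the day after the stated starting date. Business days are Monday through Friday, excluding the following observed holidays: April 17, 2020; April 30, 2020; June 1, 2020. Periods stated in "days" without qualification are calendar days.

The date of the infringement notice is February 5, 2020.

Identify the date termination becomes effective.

June 10, 2020

The last day of the cure period: February 5, 2020 + 60 days = April 5, 2020.
The last day of the standstill period: 48 calendar days after April 5, 2020 is May 23, 2020.
The date termination becomes effective: 12 business days after Saturday, May 23, 2020, skipping weekends and the listed holiday on Jun 1 — May 25, May 26, May 27, May 28, …, Jun 8, Jun 9, Jun 10 — lands on Wednesday, June 10, 2020.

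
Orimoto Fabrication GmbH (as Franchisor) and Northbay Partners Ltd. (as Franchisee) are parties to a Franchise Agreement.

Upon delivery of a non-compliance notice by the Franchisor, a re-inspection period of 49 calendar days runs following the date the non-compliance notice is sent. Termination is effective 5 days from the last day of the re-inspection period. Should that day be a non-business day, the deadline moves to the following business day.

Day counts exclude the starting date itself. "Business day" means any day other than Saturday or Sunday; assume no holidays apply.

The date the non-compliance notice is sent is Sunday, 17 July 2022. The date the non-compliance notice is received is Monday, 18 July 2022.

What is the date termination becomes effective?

9 September 2022

The last day of the re-inspection period: 49 calendar days after 17 July 2022 is 4 September 2022.
Adding 5 calendar days to 4 September 2022 gives 9 September 2022, which is the date termination becomes effective. 9 September 2022 is a Friday, so no roll-forward applies.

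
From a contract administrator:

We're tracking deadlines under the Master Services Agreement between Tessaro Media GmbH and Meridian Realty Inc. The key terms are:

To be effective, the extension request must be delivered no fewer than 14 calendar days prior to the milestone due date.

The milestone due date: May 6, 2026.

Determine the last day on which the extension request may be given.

Counting back 14 calendar days from May 6, 2026 gives Apr 22, 2026.

Apr 22, 2026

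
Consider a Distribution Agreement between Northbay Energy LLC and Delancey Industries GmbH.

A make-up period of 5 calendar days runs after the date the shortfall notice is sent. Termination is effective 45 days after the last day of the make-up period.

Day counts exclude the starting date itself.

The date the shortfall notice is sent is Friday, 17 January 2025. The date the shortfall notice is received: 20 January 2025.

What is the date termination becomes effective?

The last day of the make-up period: 17 January 2025 + 5 days = 22 January 2025.
Adding 45 calendar days to 22 January 2025 gives 8 March 2025, which is the date termination becomes effective.

8 March 2025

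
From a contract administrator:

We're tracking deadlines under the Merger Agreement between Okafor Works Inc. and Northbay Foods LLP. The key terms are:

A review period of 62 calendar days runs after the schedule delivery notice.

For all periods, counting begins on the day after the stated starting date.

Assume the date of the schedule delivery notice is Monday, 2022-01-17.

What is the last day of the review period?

Adding 62 calendar days to 2022-01-17 gives 2022-03-20, which is the last day of the review period.

2022-03-20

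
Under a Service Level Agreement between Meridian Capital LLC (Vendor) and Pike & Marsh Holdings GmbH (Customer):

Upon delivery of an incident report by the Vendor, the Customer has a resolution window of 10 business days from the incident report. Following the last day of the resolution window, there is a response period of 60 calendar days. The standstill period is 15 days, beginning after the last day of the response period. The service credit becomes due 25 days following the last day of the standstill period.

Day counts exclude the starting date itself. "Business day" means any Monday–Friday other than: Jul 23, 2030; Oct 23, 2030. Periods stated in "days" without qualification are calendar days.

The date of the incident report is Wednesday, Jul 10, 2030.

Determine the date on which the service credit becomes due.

The last day of the resolution window: 10 business days after Wednesday, Jul 10, 2030, skipping weekends and the listed holiday on Jul 23 — Jul 11, Jul 12, Jul 15, Jul 16, Jul 17, Jul 18, Jul 19, Jul 22, Jul 24, Jul 25 — lands on Thursday, Jul 25, 2030.
Adding 60 calendar days to Jul 25, 2030 gives Sep 23, 2030, which is the last day of the response period.
Adding 15 calendar days to Sep 23, 2030 gives Oct 8, 2030, which is the last day of the standstill period.
The date on which the service credit becomes due: Oct 8, 2030 + 25 days = Nov 2, 2030.

Nov 2, 2030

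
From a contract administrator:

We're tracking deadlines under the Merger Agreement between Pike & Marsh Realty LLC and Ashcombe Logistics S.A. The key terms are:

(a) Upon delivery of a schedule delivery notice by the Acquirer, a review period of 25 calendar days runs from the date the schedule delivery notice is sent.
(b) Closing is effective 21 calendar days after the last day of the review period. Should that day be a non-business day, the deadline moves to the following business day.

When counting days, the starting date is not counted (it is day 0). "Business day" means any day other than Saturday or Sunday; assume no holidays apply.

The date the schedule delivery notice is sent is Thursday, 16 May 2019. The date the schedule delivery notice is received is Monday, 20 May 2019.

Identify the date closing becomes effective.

1 July 2019

The last day of the review period: 16 May 2019 + 25 days = 10 June 2019.
The date closing becomes effective: 10 June 2019 + 21 days = 1 July 2019. 1 July 2019 is a Monday, so no roll-forward applies.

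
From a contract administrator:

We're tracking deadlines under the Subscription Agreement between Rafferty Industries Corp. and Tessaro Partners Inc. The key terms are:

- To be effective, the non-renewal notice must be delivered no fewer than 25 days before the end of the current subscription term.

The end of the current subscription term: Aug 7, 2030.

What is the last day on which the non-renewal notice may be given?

Jul 13, 2030

Counting back 25 calendar days from Aug 7, 2030 gives Jul 13, 2030.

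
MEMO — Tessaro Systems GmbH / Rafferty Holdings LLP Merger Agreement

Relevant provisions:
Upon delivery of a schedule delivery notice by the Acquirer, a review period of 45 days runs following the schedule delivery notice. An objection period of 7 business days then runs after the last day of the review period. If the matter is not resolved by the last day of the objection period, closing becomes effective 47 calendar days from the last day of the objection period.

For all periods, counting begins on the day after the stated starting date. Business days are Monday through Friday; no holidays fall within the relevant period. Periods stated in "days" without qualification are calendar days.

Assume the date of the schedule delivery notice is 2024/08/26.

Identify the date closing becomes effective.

2024/12/07

Adding 45 calendar days to 2024/08/26 gives 2024/10/10, which is the last day of the review period.
The last day of the objection period: counting 7 business days from Thursday, 2024/10/10 (Oct 11, Oct 14, Oct 15, Oct 16, Oct 17, Oct 18, Oct 21, skipping weekends) reaches Monday, 2024/10/21.
The date closing becomes effective: 47 calendar days after 2024/10/21 is 2024/12/07.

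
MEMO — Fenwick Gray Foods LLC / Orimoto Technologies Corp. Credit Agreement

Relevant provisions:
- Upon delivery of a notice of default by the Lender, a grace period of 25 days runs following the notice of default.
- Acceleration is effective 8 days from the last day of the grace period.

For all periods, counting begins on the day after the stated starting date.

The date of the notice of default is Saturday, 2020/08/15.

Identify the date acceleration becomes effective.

2020/09/17

Adding 25 calendar days to 2020/08/15 gives 2020/09/09, which is the last day of the grace period.
The date acceleration becomes effective: 2020/09/09 + 8 days = 2020/09/17.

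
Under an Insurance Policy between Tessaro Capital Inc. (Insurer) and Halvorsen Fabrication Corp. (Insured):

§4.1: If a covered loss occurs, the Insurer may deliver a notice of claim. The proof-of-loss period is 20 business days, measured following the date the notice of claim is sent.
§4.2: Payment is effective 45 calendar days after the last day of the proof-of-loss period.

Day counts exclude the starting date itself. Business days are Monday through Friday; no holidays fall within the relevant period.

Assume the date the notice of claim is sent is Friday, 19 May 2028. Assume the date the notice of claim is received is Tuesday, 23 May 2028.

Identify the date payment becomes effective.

31 July 2028

From Friday, 19 May 2028, 20 business days (May 22, May 23, May 24, May 25, …, Jun 14, Jun 15, Jun 16, skipping weekends) brings us to Friday, 16 June 2028, which is the last day of the proof-of-loss period.
The date payment becomes effective: 16 June 2028 + 45 days = 31 July 2028.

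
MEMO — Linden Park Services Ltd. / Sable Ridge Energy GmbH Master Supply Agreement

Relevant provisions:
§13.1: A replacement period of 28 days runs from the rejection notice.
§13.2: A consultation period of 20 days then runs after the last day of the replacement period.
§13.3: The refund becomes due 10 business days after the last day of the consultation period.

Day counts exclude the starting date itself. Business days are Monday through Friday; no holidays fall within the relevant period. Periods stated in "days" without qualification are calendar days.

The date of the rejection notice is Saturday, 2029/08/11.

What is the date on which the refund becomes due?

Adding 28 calendar days to 2029/08/11 gives 2029/09/08, which is the last day of the replacement period.
Adding 20 calendar days to 2029/09/08 gives 2029/09/28, which is the last day of the consultation period.
From Friday, 2029/09/28, 10 business days (Oct 1, Oct 2, Oct 3, Oct 4, Oct 5, Oct 8, Oct 9, Oct 10, Oct 11, Oct 12, skipping weekends) brings us to Friday, 2029/10/12, which is the date on which the refund becomes due.

2029/10/12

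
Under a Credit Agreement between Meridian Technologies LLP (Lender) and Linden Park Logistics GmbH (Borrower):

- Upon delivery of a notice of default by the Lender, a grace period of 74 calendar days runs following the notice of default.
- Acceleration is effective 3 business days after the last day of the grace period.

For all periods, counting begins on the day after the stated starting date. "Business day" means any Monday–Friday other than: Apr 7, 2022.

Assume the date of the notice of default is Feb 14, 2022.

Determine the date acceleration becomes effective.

May 4, 2022

The last day of the grace period: Feb 14, 2022 + 74 days = Apr 29, 2022.
The date acceleration becomes effective: counting 3 business days from Friday, Apr 29, 2022 (May 2, May 3, May 4, skipping weekends) reaches Wednesday, May 4, 2022.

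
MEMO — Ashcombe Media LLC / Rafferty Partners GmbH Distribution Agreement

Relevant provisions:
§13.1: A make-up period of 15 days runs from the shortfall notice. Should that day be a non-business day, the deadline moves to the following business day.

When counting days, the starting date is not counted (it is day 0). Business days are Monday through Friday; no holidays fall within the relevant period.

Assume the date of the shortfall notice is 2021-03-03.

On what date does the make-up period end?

The last day of the make-up period: 15 calendar days after 2021-03-03 is 2021-03-18. 2021-03-18 is a Thursday, so no roll-forward applies.

2021-03-18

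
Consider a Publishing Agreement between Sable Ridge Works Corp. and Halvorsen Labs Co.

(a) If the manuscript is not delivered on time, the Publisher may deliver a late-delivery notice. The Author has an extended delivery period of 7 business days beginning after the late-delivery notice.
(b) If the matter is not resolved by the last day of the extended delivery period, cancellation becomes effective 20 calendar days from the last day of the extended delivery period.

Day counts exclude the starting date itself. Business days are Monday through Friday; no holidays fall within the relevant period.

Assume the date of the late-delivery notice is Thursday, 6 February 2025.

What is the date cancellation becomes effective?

The last day of the extended delivery period: 7 business days after Thursday, 6 February 2025, skipping weekends — Feb 7, Feb 10, Feb 11, Feb 12, Feb 13, Feb 14, Feb 17 — lands on Monday, 17 February 2025.
The date cancellation becomes effective: 20 calendar days after 17 February 2025 is 9 March 2025.

9 March 2025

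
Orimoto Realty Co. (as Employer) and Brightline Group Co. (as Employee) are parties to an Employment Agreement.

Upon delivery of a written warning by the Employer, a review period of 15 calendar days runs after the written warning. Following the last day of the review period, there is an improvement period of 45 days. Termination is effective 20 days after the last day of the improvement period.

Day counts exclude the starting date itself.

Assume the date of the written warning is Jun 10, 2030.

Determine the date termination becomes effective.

Adding 15 calendar days to Jun 10, 2030 gives Jun 25, 2030, which is the last day of the review period.
The last day of the improvement period: Jun 25, 2030 + 45 days = Aug 9, 2030.
Adding 20 calendar days to Aug 9, 2030 gives Aug 29, 2030, which is the date termination becomes effective.

Aug 29, 2030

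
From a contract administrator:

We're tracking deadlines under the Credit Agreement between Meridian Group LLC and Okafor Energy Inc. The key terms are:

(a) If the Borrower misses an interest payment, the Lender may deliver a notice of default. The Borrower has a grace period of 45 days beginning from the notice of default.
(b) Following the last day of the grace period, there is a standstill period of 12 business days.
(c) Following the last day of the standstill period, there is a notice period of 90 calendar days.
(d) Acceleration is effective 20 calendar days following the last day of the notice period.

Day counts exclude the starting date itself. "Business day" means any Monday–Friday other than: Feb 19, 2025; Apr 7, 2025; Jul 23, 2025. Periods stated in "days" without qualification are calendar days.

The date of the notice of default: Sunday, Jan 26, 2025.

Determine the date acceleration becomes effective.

Jul 16, 2025

Adding 45 calendar days to Jan 26, 2025 gives Mar 12, 2025, which is the last day of the grace period.
From Wednesday, Mar 12, 2025, 12 business days (Mar 13, Mar 14, Mar 17, Mar 18, …, Mar 26, Mar 27, Mar 28, skipping weekends) brings us to Friday, Mar 28, 2025, which is the last day of the standstill period.
The last day of the notice period: 90 calendar days after Mar 28, 2025 is Jun 26, 2025.
The date acceleration becomes effective: 20 calendar days after Jun 26, 2025 is Jul 16, 2025.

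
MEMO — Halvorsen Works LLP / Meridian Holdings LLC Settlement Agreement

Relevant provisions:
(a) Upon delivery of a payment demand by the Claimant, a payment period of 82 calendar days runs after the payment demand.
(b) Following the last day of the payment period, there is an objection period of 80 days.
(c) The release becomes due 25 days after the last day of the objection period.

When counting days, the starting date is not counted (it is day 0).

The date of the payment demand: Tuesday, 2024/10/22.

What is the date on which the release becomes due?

Adding 82 calendar days to 2024/10/22 gives 2025/01/12, which is the last day of the payment period.
The last day of the objection period: 80 calendar days after 2025/01/12 is 2025/04/02.
The date on which the release becomes due: 25 calendar days after 2025/04/02 is 2025/04/27.

2025/04/27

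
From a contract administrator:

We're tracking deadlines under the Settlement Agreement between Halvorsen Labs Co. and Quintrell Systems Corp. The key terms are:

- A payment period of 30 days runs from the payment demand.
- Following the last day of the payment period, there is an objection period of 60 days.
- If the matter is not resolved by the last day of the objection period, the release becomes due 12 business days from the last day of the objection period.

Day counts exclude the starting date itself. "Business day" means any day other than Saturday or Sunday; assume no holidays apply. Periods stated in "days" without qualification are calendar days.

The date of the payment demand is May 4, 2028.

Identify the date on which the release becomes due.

The last day of the payment period: May 4, 2028 + 30 days = Jun 3, 2028.
The last day of the objection period: 60 calendar days after Jun 3, 2028 is Aug 2, 2028.
The date on which the release becomes due: 12 business days after Wednesday, Aug 2, 2028, skipping weekends — Aug 3, Aug 4, Aug 7, Aug 8, …, Aug 16, Aug 17, Aug 18 — lands on Friday, Aug 18, 2028.

Aug 18, 2028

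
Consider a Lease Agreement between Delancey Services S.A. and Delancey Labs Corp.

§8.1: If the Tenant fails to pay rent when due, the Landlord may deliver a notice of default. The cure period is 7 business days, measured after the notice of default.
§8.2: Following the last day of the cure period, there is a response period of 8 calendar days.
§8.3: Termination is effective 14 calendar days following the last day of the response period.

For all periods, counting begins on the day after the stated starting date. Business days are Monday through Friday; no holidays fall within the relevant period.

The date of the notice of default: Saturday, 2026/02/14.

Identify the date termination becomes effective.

From Saturday, 2026/02/14, 7 business days (Feb 16, Feb 17, Feb 18, Feb 19, Feb 20, Feb 23, Feb 24, skipping weekends) brings us to Tuesday, 2026/02/24, which is the last day of the cure period.
Adding 8 calendar days to 2026/02/24 gives 2026/03/04, which is the last day of the response period.
Adding 14 calendar days to 2026/03/04 gives 2026/03/18, which is the date termination becomes effective.

2026/03/18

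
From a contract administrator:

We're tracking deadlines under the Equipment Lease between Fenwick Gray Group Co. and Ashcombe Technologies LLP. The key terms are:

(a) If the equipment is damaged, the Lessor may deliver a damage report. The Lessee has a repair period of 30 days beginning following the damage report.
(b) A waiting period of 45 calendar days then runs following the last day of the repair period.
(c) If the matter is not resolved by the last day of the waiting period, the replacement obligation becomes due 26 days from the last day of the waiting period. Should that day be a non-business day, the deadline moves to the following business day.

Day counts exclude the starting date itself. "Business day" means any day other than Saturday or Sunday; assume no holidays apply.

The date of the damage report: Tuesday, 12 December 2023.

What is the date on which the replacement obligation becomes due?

22 March 2024

The last day of the repair period: 30 calendar days after 12 December 2023 is 11 January 2024.
The last day of the waiting period: 11 January 2024 + 45 days = 25 February 2024.
The date on which the replacement obligation becomes due: 25 February 2024 + 26 days = 22 March 2024. 22 March 2024 is a Friday, so no roll-forward applies.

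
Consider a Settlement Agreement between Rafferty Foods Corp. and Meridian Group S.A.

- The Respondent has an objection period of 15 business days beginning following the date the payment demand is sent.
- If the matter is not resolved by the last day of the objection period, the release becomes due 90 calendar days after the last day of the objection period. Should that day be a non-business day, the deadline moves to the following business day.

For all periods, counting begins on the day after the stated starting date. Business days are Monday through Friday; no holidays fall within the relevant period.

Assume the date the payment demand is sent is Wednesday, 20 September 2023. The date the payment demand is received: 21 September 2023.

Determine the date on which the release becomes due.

9 January 2024

The last day of the objection period: 15 business days after Wednesday, 20 September 2023, skipping weekends — Sep 21, Sep 22, Sep 25, Sep 26, …, Oct 9, Oct 10, Oct 11 — lands on Wednesday, 11 October 2023.
The date on which the release becomes due: 11 October 2023 + 90 days = 9 January 2024. 9 January 2024 is a Tuesday, so no roll-forward applies.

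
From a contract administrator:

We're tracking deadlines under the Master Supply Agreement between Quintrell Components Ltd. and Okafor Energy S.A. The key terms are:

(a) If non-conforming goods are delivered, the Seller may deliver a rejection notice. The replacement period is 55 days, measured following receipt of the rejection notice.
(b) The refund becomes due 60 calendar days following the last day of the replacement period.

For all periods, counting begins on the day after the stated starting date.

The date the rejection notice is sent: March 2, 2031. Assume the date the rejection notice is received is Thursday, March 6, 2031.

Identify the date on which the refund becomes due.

June 29, 2031

Adding 55 calendar days to March 6, 2031 gives April 30, 2031, which is the last day of the replacement period.
The date on which the refund becomes due: April 30, 2031 + 60 days = June 29, 2031.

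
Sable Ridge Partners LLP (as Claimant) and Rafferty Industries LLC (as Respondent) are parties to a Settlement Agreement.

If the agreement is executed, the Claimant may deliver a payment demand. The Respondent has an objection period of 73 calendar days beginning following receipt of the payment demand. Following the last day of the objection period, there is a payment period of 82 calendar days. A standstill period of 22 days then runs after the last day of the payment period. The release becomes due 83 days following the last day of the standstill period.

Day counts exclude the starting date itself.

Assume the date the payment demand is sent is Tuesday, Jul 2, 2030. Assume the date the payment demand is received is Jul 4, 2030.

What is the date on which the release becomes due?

Mar 21, 2031

The last day of the objection period: 73 calendar days after Jul 4, 2030 is Sep 15, 2030.
The last day of the payment period: 82 calendar days after Sep 15, 2030 is Dec 6, 2030.
The last day of the standstill period: Dec 6, 2030 + 22 days = Dec 28, 2030.
The date on which the release becomes due: Dec 28, 2030 + 83 days = Mar 21, 2031.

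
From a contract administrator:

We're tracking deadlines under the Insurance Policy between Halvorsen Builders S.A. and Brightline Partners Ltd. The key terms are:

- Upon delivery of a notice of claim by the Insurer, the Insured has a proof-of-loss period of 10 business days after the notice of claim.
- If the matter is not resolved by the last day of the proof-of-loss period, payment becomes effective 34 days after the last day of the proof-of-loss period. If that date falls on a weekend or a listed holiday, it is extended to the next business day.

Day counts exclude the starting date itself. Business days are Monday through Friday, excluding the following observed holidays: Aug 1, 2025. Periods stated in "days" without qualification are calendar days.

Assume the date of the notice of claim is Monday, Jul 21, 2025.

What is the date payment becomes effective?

Sep 8, 2025

From Monday, Jul 21, 2025, 10 business days (Jul 22, Jul 23, Jul 24, Jul 25, Jul 28, Jul 29, Jul 30, Jul 31, Aug 4, Aug 5, skipping weekends and the listed holiday on Aug 1) brings us to Tuesday, Aug 5, 2025, which is the last day of the proof-of-loss period.
The date payment becomes effective: 34 calendar days after Aug 5, 2025 is Sep 8, 2025. Sep 8, 2025 is a Monday and is not a listed holiday, so no roll-forward applies.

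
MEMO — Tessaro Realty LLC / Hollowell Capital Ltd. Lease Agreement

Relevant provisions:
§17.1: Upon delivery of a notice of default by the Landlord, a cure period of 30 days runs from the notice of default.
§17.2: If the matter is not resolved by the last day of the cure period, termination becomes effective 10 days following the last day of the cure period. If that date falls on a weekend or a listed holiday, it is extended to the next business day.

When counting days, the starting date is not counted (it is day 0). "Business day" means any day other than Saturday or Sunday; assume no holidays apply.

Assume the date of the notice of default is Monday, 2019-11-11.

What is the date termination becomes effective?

The last day of the cure period: 2019-11-11 + 30 days = 2019-12-11.
The date termination becomes effective: 2019-12-11 + 10 days = 2019-12-21. That falls on a Saturday, so it rolls to the next business day, Monday, 2019-12-23.

2019-12-23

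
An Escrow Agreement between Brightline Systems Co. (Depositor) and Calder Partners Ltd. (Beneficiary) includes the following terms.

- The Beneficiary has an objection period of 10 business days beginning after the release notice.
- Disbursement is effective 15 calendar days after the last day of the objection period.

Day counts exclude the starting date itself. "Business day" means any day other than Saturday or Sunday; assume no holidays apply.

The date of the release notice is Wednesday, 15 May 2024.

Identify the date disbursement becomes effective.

13 June 2024

The last day of the objection period: counting 10 business days from Wednesday, 15 May 2024 (May 16, May 17, May 20, May 21, May 22, May 23, May 24, May 27, May 28, May 29, skipping weekends) reaches Wednesday, 29 May 2024.
The date disbursement becomes effective: 15 calendar days after 29 May 2024 is 13 June 2024.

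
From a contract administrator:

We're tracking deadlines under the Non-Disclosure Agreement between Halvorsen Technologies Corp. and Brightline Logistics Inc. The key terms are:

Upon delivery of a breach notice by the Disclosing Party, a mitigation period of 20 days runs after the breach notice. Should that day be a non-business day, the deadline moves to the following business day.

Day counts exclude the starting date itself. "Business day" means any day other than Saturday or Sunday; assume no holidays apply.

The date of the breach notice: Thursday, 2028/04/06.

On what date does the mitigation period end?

2028/04/26

The last day of the mitigation period: 2028/04/06 + 20 days = 2028/04/26. 2028/04/26 is a Wednesday, so no roll-forward applies.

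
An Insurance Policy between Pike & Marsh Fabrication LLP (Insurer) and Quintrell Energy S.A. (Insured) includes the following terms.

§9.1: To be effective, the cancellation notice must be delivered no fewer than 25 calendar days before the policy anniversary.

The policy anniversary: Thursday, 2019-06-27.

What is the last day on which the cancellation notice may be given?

2019-06-27 minus 25 days is 2019-06-02.

2019-06-02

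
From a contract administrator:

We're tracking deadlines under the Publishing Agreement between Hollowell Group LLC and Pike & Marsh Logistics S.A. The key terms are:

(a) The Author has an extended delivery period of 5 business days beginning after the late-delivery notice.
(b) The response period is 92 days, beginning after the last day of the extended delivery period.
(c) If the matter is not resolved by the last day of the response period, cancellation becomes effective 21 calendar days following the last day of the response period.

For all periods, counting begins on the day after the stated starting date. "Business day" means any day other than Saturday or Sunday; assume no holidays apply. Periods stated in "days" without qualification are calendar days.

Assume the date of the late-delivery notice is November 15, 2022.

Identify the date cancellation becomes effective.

March 15, 2023

The last day of the extended delivery period: 5 business days after Tuesday, November 15, 2022, skipping weekends — Nov 16, Nov 17, Nov 18, Nov 21, Nov 22 — lands on Tuesday, November 22, 2022.
The last day of the response period: November 22, 2022 + 92 days = February 22, 2023.
The date cancellation becomes effective: 21 calendar days after February 22, 2023 is March 15, 2023.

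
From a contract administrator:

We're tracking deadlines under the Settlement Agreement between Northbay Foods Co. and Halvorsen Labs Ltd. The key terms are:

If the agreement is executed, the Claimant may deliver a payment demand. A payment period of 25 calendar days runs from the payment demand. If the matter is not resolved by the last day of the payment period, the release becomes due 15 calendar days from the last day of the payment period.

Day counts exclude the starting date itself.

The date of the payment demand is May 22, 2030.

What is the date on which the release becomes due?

The last day of the payment period: 25 calendar days after May 22, 2030 is Jun 16, 2030.
The date on which the release becomes due: 15 calendar days after Jun 16, 2030 is Jul 1, 2030.

Jul 1, 2030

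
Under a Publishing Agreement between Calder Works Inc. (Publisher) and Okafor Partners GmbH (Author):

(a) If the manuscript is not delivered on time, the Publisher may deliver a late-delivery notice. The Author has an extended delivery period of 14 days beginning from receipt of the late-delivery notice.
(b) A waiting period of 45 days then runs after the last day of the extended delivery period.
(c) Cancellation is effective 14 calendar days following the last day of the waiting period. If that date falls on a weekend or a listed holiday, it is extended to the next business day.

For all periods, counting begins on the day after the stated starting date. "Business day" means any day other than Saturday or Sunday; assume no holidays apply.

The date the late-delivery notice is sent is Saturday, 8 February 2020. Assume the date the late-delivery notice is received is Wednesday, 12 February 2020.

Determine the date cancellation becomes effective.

Adding 14 calendar days to 12 February 2020 gives 26 February 2020, which is the last day of the extended delivery period.
Adding 45 calendar days to 26 February 2020 gives 11 April 2020, which is the last day of the waiting period.
The date cancellation becomes effective: 11 April 2020 + 14 days = 25 April 2020. That falls on a Saturday, so it rolls to the next business day, Monday, 27 April 2020.

27 April 2020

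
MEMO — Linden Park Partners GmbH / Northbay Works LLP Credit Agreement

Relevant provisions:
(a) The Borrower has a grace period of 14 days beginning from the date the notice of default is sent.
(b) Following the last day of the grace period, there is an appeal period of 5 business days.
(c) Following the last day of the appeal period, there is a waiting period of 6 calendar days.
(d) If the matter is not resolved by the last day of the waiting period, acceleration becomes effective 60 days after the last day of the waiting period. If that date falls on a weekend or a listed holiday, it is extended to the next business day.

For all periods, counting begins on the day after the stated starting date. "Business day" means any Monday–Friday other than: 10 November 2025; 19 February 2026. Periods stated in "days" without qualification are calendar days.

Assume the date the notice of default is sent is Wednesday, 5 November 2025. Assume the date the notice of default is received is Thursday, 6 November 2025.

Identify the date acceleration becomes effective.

2 February 2026

The last day of the grace period: 14 calendar days after 5 November 2025 is 19 November 2025.
The last day of the appeal period: 5 business days after Wednesday, 19 November 2025, skipping weekends — Nov 20, Nov 21, Nov 24, Nov 25, Nov 26 — lands on Wednesday, 26 November 2025.
The last day of the waiting period: 26 November 2025 + 6 days = 2 December 2025.
Adding 60 calendar days to 2 December 2025 gives 31 January 2026, which is the date acceleration becomes effective. That falls on a Saturday, so it rolls to the next business day, Monday, 2 February 2026.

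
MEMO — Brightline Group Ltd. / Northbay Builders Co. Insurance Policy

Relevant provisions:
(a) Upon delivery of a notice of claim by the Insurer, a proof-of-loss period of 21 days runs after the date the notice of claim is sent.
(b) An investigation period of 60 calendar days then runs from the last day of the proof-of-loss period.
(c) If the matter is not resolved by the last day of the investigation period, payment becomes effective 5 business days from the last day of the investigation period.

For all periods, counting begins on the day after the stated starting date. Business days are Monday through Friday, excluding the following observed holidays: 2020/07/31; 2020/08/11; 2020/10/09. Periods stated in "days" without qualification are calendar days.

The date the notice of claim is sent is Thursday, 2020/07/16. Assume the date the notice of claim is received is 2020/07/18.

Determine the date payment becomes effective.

Adding 21 calendar days to 2020/07/16 gives 2020/08/06, which is the last day of the proof-of-loss period.
Adding 60 calendar days to 2020/08/06 gives 2020/10/05, which is the last day of the investigation period.
The date payment becomes effective: counting 5 business days from Monday, 2020/10/05 (Oct 6, Oct 7, Oct 8, Oct 12, Oct 13, skipping weekends and the listed holiday on Oct 9) reaches Tuesday, 2020/10/13.

2020/10/13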